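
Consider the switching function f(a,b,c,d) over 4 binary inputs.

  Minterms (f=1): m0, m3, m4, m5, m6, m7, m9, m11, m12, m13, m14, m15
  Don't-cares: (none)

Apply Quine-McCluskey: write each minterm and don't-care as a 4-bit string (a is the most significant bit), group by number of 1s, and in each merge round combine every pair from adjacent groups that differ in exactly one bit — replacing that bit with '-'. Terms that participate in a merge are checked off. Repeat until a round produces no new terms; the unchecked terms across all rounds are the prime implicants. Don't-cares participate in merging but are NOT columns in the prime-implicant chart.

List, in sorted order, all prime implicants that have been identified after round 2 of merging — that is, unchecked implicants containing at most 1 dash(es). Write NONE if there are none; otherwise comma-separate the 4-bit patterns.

0-00

[col 0] 0000*, 0011*, 0100*, 0101*, 0110*, 0111*, 1001*, 1011*, 1100*, 1101*, 1110*, 1111*
[col 1] -011*, -100*, -101*, -110*, -111*, 0-00, 0-11*, 01-0*, 01-1*, 010-*, 011-*, 1-01*, 1-11*, 10-1*, 11-0*, 11-1*, 110-*, 111-*
[col 2] --11, -1-0*, -1-1*, -10-*, -11-*, 01--*, 1--1, 11--*
[col 3] -1--
Prime implicants: --11, -1--, 0-00, 1--1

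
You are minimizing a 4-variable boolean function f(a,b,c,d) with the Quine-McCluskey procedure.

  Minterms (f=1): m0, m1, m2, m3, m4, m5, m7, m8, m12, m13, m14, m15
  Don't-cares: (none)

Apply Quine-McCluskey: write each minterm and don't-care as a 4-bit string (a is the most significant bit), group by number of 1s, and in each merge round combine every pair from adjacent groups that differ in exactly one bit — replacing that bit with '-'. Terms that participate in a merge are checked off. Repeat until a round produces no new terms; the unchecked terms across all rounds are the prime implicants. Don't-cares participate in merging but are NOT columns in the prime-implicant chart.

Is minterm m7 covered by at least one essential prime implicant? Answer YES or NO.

size-2^0 implicants → 0000(✓)  0001(✓)  0010(✓)  0011(✓)  0100(✓)  0101(✓)  0111(✓)  1000(✓)  1100(✓)  1101(✓)  1110(✓)  1111(✓)
size-2^1 implicants → -000(✓)  -100(✓)  -101(✓)  -111(✓)  0-00(✓)  0-01(✓)  0-11(✓)  00-0(✓)  00-1(✓)  000-(✓)  001-(✓)  01-1(✓)  010-(✓)  1-00(✓)  11-0(✓)  11-1(✓)  110-(✓)  111-(✓)
size-2^2 implicants → --00  -1-1  -10-  0--1  0-0-  00--  11--
Unchecked terms (primes): --00, -1-1, -10-, 0--1, 0-0-, 00--, 11--
Minterm coverage:
  m0 ⊆ --00,0-0-,00--
  m1 ⊆ 0--1,0-0-,00--
  m2 ⊆ 00-- [E]
  m3 ⊆ 0--1,00--
  m4 ⊆ --00,-10-,0-0-
  m5 ⊆ -1-1,-10-,0--1,0-0-
  m7 ⊆ -1-1,0--1
  m8 ⊆ --00 [E]
  m12 ⊆ --00,-10-,11--
  m13 ⊆ -1-1,-10-,11--
  m14 ⊆ 11-- [E]
  m15 ⊆ -1-1,11--
E = {--00, 00--, 11--}

NO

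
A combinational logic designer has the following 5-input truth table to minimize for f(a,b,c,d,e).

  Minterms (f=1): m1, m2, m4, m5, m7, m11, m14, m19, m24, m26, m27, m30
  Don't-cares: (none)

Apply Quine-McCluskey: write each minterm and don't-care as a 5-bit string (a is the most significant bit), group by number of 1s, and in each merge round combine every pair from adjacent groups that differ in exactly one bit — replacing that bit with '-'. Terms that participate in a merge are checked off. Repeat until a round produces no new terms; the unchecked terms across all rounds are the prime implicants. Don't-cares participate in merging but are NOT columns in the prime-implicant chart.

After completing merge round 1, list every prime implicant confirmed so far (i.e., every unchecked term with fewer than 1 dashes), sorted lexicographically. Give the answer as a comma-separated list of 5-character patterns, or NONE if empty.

00010

[col 0] 00001*, 00010, 00100*, 00101*, 00111*, 01011*, 01110*, 10011*, 11000*, 11010*, 11011*, 11110*
[col 1] -1011, -1110, 00-01, 001-1, 0010-, 1-011, 11-10, 110-0, 1101-
Prime implicants: -1011, -1110, 00-01, 00010, 001-1, 0010-, 1-011, 11-10, 110-0, 1101-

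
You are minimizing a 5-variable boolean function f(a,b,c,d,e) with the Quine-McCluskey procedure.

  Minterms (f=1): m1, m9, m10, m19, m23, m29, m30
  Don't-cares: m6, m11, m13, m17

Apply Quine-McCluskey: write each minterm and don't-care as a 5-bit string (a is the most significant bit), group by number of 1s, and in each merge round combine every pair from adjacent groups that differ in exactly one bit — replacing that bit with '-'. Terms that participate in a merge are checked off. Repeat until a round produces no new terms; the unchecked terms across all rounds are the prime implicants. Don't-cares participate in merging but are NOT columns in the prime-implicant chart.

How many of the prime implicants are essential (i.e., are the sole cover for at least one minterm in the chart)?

4

Round 0: 00001✓ 00110 01001✓ 01010✓ 01011✓ 01101✓ 10001✓ 10011✓ 10111✓ 11101✓ 11110
Round 1: -0001 -1101 0-001 01-01 010-1 0101- 10-11 100-1
PIs = {-0001, -1101, 0-001, 00110, 01-01, 010-1, 0101-, 10-11, 100-1, 11110}
Coverage chart:
  m1: -0001,0-001
  m9: 0-001,01-01,010-1
  m10: 0101- ←essential
  m19: 10-11,100-1
  m23: 10-11 ←essential
  m29: -1101 ←essential
  m30: 11110 ←essential
Essential: -1101, 0101-, 10-11, 11110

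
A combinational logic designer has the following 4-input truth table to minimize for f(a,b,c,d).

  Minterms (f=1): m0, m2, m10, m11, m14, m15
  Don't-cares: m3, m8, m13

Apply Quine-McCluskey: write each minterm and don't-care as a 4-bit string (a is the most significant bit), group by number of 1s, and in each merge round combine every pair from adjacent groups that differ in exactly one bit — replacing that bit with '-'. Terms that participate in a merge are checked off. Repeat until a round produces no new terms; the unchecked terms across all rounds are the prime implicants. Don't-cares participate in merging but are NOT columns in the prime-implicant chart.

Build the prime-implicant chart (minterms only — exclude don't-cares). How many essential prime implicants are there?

[col 0] 0000*, 0010*, 0011*, 1000*, 1010*, 1011*, 1101*, 1110*, 1111*
[col 1] -000*, -010*, -011*, 00-0*, 001-*, 1-10*, 1-11*, 10-0*, 101-*, 11-1, 111-*
[col 2] -0-0, -01-, 1-1-
Prime implicants: -0-0, -01-, 1-1-, 11-1
PI chart (minterm → PIs covering it):
  0 | -0-0  (sole → essential)
  2 | -0-0,-01-
  10 | -0-0,-01-,1-1-
  11 | -01-,1-1-
  14 | 1-1-  (sole → essential)
  15 | 1-1-,11-1
Essential prime implicants: -0-0, 1-1-

2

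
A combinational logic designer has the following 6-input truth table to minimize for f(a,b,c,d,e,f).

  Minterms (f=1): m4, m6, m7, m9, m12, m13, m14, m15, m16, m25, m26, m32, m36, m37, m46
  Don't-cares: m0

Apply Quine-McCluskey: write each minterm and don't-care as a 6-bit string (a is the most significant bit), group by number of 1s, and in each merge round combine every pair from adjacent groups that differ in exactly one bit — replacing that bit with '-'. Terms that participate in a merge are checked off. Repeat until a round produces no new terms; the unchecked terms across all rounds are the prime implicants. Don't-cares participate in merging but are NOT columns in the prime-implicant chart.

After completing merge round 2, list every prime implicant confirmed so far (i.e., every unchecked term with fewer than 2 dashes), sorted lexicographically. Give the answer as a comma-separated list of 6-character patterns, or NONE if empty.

-01110, 0-0000, 0-1001, 001-01, 011010, 10010-

size-2^0 implicants → 000000(✓)  000100(✓)  000110(✓)  000111(✓)  001001(✓)  001100(✓)  001101(✓)  001110(✓)  001111(✓)  010000(✓)  011001(✓)  011010  100000(✓)  100100(✓)  100101(✓)  101110(✓)
size-2^1 implicants → -00000(✓)  -00100(✓)  -01110  0-0000  0-1001  00-100(✓)  00-110(✓)  00-111(✓)  000-00(✓)  0001-0(✓)  00011-(✓)  001-01  0011-0(✓)  0011-1(✓)  00110-(✓)  00111-(✓)  100-00(✓)  10010-
size-2^2 implicants → -00-00  00-1-0  00-11-  0011--
Unchecked terms (primes): -00-00, -01110, 0-0000, 0-1001, 00-1-0, 00-11-, 001-01, 0011--, 011010, 10010-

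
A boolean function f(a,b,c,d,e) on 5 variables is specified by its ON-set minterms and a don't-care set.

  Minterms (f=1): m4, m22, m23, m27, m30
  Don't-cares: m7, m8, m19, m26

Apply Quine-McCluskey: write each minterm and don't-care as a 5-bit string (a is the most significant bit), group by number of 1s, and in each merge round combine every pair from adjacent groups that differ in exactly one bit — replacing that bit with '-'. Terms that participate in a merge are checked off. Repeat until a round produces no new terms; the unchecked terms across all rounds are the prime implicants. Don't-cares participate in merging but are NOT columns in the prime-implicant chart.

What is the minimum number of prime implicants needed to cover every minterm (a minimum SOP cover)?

4

Round 0: 00100 00111✓ 01000 10011✓ 10110✓ 10111✓ 11010✓ 11011✓ 11110✓
Round 1: -0111 1-011 1-110 10-11 1011- 11-10 1101-
PIs = {-0111, 00100, 01000, 1-011, 1-110, 10-11, 1011-, 11-10, 1101-}
Coverage chart:
  m4: 00100 ←essential
  m22: 1-110,1011-
  m23: -0111,10-11,1011-
  m27: 1-011,1101-
  m30: 1-110,11-10
Essential: 00100
Petrick residual → -0111, 1-011, 1-110
Min cover (4 terms): b'cde + a'b'cd'e' + ac'de + acde'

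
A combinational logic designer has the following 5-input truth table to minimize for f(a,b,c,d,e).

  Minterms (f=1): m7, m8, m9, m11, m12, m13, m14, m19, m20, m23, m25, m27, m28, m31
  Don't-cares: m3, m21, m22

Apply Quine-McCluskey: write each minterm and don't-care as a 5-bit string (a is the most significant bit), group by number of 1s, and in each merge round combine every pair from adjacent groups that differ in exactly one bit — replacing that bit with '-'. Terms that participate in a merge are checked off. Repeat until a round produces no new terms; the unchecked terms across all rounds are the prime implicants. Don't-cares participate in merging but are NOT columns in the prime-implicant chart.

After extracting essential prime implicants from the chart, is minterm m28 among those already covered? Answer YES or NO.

NO

Round 0: 00011✓ 00111✓ 01000✓ 01001✓ 01011✓ 01100✓ 01101✓ 01110✓ 10011✓ 10100✓ 10101✓ 10110✓ 10111✓ 11001✓ 11011✓ 11100✓ 11111✓
Round 1: -0011✓ -0111✓ -1001✓ -1011✓ -1100 0-011✓ 00-11✓ 01-00✓ 01-01✓ 010-1✓ 0100-✓ 011-0 0110-✓ 1-011✓ 1-100 1-111✓ 10-11✓ 101-0✓ 101-1✓ 1010-✓ 1011-✓ 11-11✓ 110-1✓
Round 2: --011 -0-11 -10-1 01-0- 1--11 101--
PIs = {--011, -0-11, -10-1, -1100, 01-0-, 011-0, 1--11, 1-100, 101--}
Coverage chart:
  m7: -0-11 ←essential
  m8: 01-0- ←essential
  m9: -10-1,01-0-
  m11: --011,-10-1
  m12: -1100,01-0-,011-0
  m13: 01-0- ←essential
  m14: 011-0 ←essential
  m19: --011,-0-11,1--11
  m20: 1-100,101--
  m23: -0-11,1--11,101--
  m25: -10-1 ←essential
  m27: --011,-10-1,1--11
  m28: -1100,1-100
  m31: 1--11 ←essential
Essential: -0-11, -10-1, 01-0-, 011-0, 1--11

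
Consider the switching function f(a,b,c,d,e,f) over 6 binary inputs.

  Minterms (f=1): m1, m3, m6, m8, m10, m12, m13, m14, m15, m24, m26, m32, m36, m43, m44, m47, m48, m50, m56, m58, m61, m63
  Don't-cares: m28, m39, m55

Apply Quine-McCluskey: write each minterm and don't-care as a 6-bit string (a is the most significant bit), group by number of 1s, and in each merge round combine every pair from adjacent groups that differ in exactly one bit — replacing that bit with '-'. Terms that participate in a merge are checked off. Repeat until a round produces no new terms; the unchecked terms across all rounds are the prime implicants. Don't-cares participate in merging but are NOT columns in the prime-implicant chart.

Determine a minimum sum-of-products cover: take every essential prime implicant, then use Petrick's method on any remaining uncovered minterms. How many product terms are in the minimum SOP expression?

9

size-2^0 implicants → 000001(✓)  000011(✓)  000110(✓)  001000(✓)  001010(✓)  001100(✓)  001101(✓)  001110(✓)  001111(✓)  011000(✓)  011010(✓)  011100(✓)  100000(✓)  100100(✓)  100111(✓)  101011(✓)  101100(✓)  101111(✓)  110000(✓)  110010(✓)  110111(✓)  111000(✓)  111010(✓)  111101(✓)  111111(✓)
size-2^1 implicants → -01100  -01111  -11000(✓)  -11010(✓)  0-1000(✓)  0-1010(✓)  0-1100(✓)  00-110  0000-1  001-00(✓)  001-10(✓)  0010-0(✓)  0011-0(✓)  0011-1(✓)  00110-(✓)  00111-(✓)  011-00(✓)  0110-0(✓)  1-0000  1-0111(✓)  1-1111(✓)  10-100  10-111(✓)  100-00  101-11  11-000(✓)  11-010(✓)  11-111(✓)  1100-0(✓)  1110-0(✓)  1111-1
size-2^2 implicants → -110-0  0-1-00  0-10-0  001--0  0011--  1--111  11-0-0
Unchecked terms (primes): -01100, -01111, -110-0, 0-1-00, 0-10-0, 00-110, 0000-1, 001--0, 0011--, 1--111, 1-0000, 10-100, 100-00, 101-11, 11-0-0, 1111-1
Minterm coverage:
  m1 ⊆ 0000-1 [E]
  m3 ⊆ 0000-1 [E]
  m6 ⊆ 00-110 [E]
  m8 ⊆ 0-1-00,0-10-0,001--0
  m10 ⊆ 0-10-0,001--0
  m12 ⊆ -01100,0-1-00,001--0,0011--
  m13 ⊆ 0011-- [E]
  m14 ⊆ 00-110,001--0,0011--
  m15 ⊆ -01111,0011--
  m24 ⊆ -110-0,0-1-00,0-10-0
  m26 ⊆ -110-0,0-10-0
  m32 ⊆ 1-0000,100-00
  m36 ⊆ 10-100,100-00
  m43 ⊆ 101-11 [E]
  m44 ⊆ -01100,10-100
  m47 ⊆ -01111,1--111,101-11
  m48 ⊆ 1-0000,11-0-0
  m50 ⊆ 11-0-0 [E]
  m56 ⊆ -110-0,11-0-0
  m58 ⊆ -110-0,11-0-0
  m61 ⊆ 1111-1 [E]
  m63 ⊆ 1--111,1111-1
E = {00-110, 0000-1, 0011--, 101-11, 11-0-0, 1111-1}
Petrick residual → -01100, 0-10-0, 100-00
Cover = b'cde'f' + a'cd'f' + a'b'def' + a'b'c'd'f + a'b'cd + ab'c'e'f' + ab'cef + abd'f' + abcdf  |cover|=9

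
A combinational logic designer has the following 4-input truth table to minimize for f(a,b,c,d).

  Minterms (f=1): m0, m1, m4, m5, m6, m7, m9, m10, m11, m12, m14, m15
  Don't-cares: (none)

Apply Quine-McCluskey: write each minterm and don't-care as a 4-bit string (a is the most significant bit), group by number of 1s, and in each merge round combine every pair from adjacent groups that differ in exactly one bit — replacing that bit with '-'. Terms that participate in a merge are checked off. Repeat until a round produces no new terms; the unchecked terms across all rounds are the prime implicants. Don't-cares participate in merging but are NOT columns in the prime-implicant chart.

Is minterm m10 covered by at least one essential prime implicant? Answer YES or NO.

YES

size-2^0 implicants → 0000(✓)  0001(✓)  0100(✓)  0101(✓)  0110(✓)  0111(✓)  1001(✓)  1010(✓)  1011(✓)  1100(✓)  1110(✓)  1111(✓)
size-2^1 implicants → -001  -100(✓)  -110(✓)  -111(✓)  0-00(✓)  0-01(✓)  000-(✓)  01-0(✓)  01-1(✓)  010-(✓)  011-(✓)  1-10(✓)  1-11(✓)  10-1  101-(✓)  11-0(✓)  111-(✓)
size-2^2 implicants → -1-0  -11-  0-0-  01--  1-1-
Unchecked terms (primes): -001, -1-0, -11-, 0-0-, 01--, 1-1-, 10-1
Minterm coverage:
  m0 ⊆ 0-0- [E]
  m1 ⊆ -001,0-0-
  m4 ⊆ -1-0,0-0-,01--
  m5 ⊆ 0-0-,01--
  m6 ⊆ -1-0,-11-,01--
  m7 ⊆ -11-,01--
  m9 ⊆ -001,10-1
  m10 ⊆ 1-1- [E]
  m11 ⊆ 1-1-,10-1
  m12 ⊆ -1-0 [E]
  m14 ⊆ -1-0,-11-,1-1-
  m15 ⊆ -11-,1-1-
E = {-1-0, 0-0-, 1-1-}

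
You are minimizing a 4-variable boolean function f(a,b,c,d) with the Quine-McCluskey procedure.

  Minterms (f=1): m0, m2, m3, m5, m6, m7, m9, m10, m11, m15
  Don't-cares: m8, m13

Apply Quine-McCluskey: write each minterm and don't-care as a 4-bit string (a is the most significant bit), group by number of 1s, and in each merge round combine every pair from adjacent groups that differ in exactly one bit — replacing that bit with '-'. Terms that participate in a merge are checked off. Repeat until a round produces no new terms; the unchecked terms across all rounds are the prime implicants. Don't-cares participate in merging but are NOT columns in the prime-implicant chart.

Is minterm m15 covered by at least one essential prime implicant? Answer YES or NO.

YES

size-2^0 implicants → 0000(✓)  0010(✓)  0011(✓)  0101(✓)  0110(✓)  0111(✓)  1000(✓)  1001(✓)  1010(✓)  1011(✓)  1101(✓)  1111(✓)
size-2^1 implicants → -000(✓)  -010(✓)  -011(✓)  -101(✓)  -111(✓)  0-10(✓)  0-11(✓)  00-0(✓)  001-(✓)  01-1(✓)  011-(✓)  1-01(✓)  1-11(✓)  10-0(✓)  10-1(✓)  100-(✓)  101-(✓)  11-1(✓)
size-2^2 implicants → --11  -0-0  -01-  -1-1  0-1-  1--1  10--
Unchecked terms (primes): --11, -0-0, -01-, -1-1, 0-1-, 1--1, 10--
Minterm coverage:
  m0 ⊆ -0-0 [E]
  m2 ⊆ -0-0,-01-,0-1-
  m3 ⊆ --11,-01-,0-1-
  m5 ⊆ -1-1 [E]
  m6 ⊆ 0-1- [E]
  m7 ⊆ --11,-1-1,0-1-
  m9 ⊆ 1--1,10--
  m10 ⊆ -0-0,-01-,10--
  m11 ⊆ --11,-01-,1--1,10--
  m15 ⊆ --11,-1-1,1--1
E = {-0-0, -1-1, 0-1-}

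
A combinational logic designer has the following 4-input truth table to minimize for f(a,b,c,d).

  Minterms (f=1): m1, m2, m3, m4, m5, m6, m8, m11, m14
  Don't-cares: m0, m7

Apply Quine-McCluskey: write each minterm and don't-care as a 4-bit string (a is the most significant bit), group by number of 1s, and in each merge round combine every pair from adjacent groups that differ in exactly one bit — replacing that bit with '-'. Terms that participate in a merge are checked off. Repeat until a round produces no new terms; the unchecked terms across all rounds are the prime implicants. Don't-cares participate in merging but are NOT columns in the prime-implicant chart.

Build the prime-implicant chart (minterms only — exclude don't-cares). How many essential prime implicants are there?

4

Round 0: 0000✓ 0001✓ 0010✓ 0011✓ 0100✓ 0101✓ 0110✓ 0111✓ 1000✓ 1011✓ 1110✓
Round 1: -000 -011 -110 0-00✓ 0-01✓ 0-10✓ 0-11✓ 00-0✓ 00-1✓ 000-✓ 001-✓ 01-0✓ 01-1✓ 010-✓ 011-✓
Round 2: 0--0✓ 0--1✓ 0-0-✓ 0-1-✓ 00--✓ 01--✓
Round 3: 0---
PIs = {-000, -011, -110, 0---}
Coverage chart:
  m1: 0--- ←essential
  m2: 0--- ←essential
  m3: -011,0---
  m4: 0--- ←essential
  m5: 0--- ←essential
  m6: -110,0---
  m8: -000 ←essential
  m11: -011 ←essential
  m14: -110 ←essential
Essential: -000, -011, -110, 0---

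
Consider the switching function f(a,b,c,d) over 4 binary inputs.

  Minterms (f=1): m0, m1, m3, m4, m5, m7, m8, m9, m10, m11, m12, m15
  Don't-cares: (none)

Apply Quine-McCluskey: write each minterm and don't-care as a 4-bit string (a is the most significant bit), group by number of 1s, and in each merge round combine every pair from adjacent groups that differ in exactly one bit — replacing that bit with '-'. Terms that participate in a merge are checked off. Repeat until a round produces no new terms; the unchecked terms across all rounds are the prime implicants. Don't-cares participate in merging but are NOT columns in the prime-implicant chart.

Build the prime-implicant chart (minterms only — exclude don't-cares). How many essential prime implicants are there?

[col 0] 0000*, 0001*, 0011*, 0100*, 0101*, 0111*, 1000*, 1001*, 1010*, 1011*, 1100*, 1111*
[col 1] -000*, -001*, -011*, -100*, -111*, 0-00*, 0-01*, 0-11*, 00-1*, 000-*, 01-1*, 010-*, 1-00*, 1-11*, 10-0*, 10-1*, 100-*, 101-*
[col 2] --00, --11, -0-1, -00-, 0--1, 0-0-, 10--
Prime implicants: --00, --11, -0-1, -00-, 0--1, 0-0-, 10--
PI chart (minterm → PIs covering it):
  0 | --00,-00-,0-0-
  1 | -0-1,-00-,0--1,0-0-
  3 | --11,-0-1,0--1
  4 | --00,0-0-
  5 | 0--1,0-0-
  7 | --11,0--1
  8 | --00,-00-,10--
  9 | -0-1,-00-,10--
  10 | 10--  (sole → essential)
  11 | --11,-0-1,10--
  12 | --00  (sole → essential)
  15 | --11  (sole → essential)
Essential prime implicants: --00, --11, 10--

3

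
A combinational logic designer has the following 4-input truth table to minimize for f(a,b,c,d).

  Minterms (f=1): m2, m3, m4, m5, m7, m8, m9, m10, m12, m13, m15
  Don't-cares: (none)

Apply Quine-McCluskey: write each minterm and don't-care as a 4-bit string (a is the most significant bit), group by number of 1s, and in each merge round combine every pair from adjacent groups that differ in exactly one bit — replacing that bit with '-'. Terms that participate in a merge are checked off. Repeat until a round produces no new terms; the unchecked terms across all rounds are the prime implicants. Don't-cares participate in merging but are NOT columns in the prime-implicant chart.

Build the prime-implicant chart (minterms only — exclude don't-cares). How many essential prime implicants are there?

3

[col 0] 0010*, 0011*, 0100*, 0101*, 0111*, 1000*, 1001*, 1010*, 1100*, 1101*, 1111*
[col 1] -010, -100*, -101*, -111*, 0-11, 001-, 01-1*, 010-*, 1-00*, 1-01*, 10-0, 100-*, 11-1*, 110-*
[col 2] -1-1, -10-, 1-0-
Prime implicants: -010, -1-1, -10-, 0-11, 001-, 1-0-, 10-0
PI chart (minterm → PIs covering it):
  2 | -010,001-
  3 | 0-11,001-
  4 | -10-  (sole → essential)
  5 | -1-1,-10-
  7 | -1-1,0-11
  8 | 1-0-,10-0
  9 | 1-0-  (sole → essential)
  10 | -010,10-0
  12 | -10-,1-0-
  13 | -1-1,-10-,1-0-
  15 | -1-1  (sole → essential)
Essential prime implicants: -1-1, -10-, 1-0-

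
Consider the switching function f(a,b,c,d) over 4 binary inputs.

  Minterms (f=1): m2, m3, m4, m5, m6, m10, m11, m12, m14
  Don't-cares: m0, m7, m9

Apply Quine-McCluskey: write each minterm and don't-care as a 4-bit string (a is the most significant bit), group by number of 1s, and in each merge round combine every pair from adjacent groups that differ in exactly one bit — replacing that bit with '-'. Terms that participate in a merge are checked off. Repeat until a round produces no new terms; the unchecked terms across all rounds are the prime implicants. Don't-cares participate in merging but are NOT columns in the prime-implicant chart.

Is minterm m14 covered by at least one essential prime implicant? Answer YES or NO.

[col 0] 0000*, 0010*, 0011*, 0100*, 0101*, 0110*, 0111*, 1001*, 1010*, 1011*, 1100*, 1110*
[col 1] -010*, -011*, -100*, -110*, 0-00*, 0-10*, 0-11*, 00-0*, 001-*, 01-0*, 01-1*, 010-*, 011-*, 1-10*, 10-1, 101-*, 11-0*
[col 2] --10, -01-, -1-0, 0--0, 0-1-, 01--
Prime implicants: --10, -01-, -1-0, 0--0, 0-1-, 01--, 10-1
PI chart (minterm → PIs covering it):
  2 | --10,-01-,0--0,0-1-
  3 | -01-,0-1-
  4 | -1-0,0--0,01--
  5 | 01--  (sole → essential)
  6 | --10,-1-0,0--0,0-1-,01--
  10 | --10,-01-
  11 | -01-,10-1
  12 | -1-0  (sole → essential)
  14 | --10,-1-0
Essential prime implicants: -1-0, 01--

YES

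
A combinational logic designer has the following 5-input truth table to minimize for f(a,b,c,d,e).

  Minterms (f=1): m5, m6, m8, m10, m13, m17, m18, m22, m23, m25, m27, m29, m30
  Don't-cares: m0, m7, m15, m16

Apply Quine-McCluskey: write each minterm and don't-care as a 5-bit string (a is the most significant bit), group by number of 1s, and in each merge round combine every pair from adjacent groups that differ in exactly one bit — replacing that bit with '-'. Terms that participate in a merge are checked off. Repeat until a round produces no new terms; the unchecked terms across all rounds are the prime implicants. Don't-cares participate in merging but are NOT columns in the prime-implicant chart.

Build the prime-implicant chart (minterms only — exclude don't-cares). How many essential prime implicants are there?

5

Round 0: 00000✓ 00101✓ 00110✓ 00111✓ 01000✓ 01010✓ 01101✓ 01111✓ 10000✓ 10001✓ 10010✓ 10110✓ 10111✓ 11001✓ 11011✓ 11101✓ 11110✓
Round 1: -0000 -0110✓ -0111✓ -1101 0-000 0-101✓ 0-111✓ 001-1✓ 0011-✓ 010-0 011-1✓ 1-001 1-110 10-10 100-0 1000- 1011-✓ 11-01 110-1
Round 2: -011- 0-1-1
PIs = {-0000, -011-, -1101, 0-000, 0-1-1, 010-0, 1-001, 1-110, 10-10, 100-0, 1000-, 11-01, 110-1}
Coverage chart:
  m5: 0-1-1 ←essential
  m6: -011- ←essential
  m8: 0-000,010-0
  m10: 010-0 ←essential
  m13: -1101,0-1-1
  m17: 1-001,1000-
  m18: 10-10,100-0
  m22: -011-,1-110,10-10
  m23: -011- ←essential
  m25: 1-001,11-01,110-1
  m27: 110-1 ←essential
  m29: -1101,11-01
  m30: 1-110 ←essential
Essential: -011-, 0-1-1, 010-0, 1-110, 110-1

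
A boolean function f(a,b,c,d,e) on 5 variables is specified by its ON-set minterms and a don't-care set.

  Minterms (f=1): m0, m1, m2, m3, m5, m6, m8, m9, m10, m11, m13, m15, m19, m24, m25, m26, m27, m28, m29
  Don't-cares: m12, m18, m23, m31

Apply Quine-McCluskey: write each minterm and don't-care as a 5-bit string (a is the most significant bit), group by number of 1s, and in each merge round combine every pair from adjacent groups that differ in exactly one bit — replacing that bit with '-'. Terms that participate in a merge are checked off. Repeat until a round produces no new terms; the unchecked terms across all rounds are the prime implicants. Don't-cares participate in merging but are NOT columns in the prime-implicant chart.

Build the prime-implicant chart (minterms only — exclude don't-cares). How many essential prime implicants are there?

Round 0: 00000✓ 00001✓ 00010✓ 00011✓ 00101✓ 00110✓ 01000✓ 01001✓ 01010✓ 01011✓ 01100✓ 01101✓ 01111✓ 10010✓ 10011✓ 10111✓ 11000✓ 11001✓ 11010✓ 11011✓ 11100✓ 11101✓ 11111✓
Round 1: -0010✓ -0011✓ -1000✓ -1001✓ -1010✓ -1011✓ -1100✓ -1101✓ -1111✓ 0-000✓ 0-001✓ 0-010✓ 0-011✓ 0-101✓ 00-01✓ 00-10 000-0✓ 000-1✓ 0000-✓ 0001-✓ 01-00✓ 01-01✓ 01-11✓ 010-0✓ 010-1✓ 0100-✓ 0101-✓ 011-1✓ 0110-✓ 1-010✓ 1-011✓ 1-111✓ 10-11✓ 1001-✓ 11-00✓ 11-01✓ 11-11✓ 110-0✓ 110-1✓ 1100-✓ 1101-✓ 111-1✓ 1110-✓
Round 2: --010✓ --011✓ -001-✓ -1-00✓ -1-01✓ -1-11✓ -10-0✓ -10-1✓ -100-✓ -101-✓ -11-1✓ -110-✓ 0--01 0-0-0✓ 0-0-1✓ 0-00-✓ 0-01-✓ 000--✓ 01--1✓ 01-0-✓ 010--✓ 1--11 1-01-✓ 11--1✓ 11-0-✓ 110--✓
Round 3: --01- -1--1 -1-0- -10-- 0-0--
PIs = {--01-, -1--1, -1-0-, -10--, 0--01, 0-0--, 00-10, 1--11}
Coverage chart:
  m0: 0-0-- ←essential
  m1: 0--01,0-0--
  m2: --01-,0-0--,00-10
  m3: --01-,0-0--
  m5: 0--01 ←essential
  m6: 00-10 ←essential
  m8: -1-0-,-10--,0-0--
  m9: -1--1,-1-0-,-10--,0--01,0-0--
  m10: --01-,-10--,0-0--
  m11: --01-,-1--1,-10--,0-0--
  m13: -1--1,-1-0-,0--01
  m15: -1--1 ←essential
  m19: --01-,1--11
  m24: -1-0-,-10--
  m25: -1--1,-1-0-,-10--
  m26: --01-,-10--
  m27: --01-,-1--1,-10--,1--11
  m28: -1-0- ←essential
  m29: -1--1,-1-0-
Essential: -1--1, -1-0-, 0--01, 0-0--, 00-10

5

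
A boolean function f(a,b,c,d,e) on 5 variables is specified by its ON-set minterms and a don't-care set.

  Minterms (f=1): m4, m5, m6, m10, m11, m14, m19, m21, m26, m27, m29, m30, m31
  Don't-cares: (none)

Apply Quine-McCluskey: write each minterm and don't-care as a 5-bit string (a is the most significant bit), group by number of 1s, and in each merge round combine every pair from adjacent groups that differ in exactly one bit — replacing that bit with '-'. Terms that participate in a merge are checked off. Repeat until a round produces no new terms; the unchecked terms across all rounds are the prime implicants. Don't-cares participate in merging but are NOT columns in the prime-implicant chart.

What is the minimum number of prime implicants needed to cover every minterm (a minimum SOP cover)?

size-2^0 implicants → 00100(✓)  00101(✓)  00110(✓)  01010(✓)  01011(✓)  01110(✓)  10011(✓)  10101(✓)  11010(✓)  11011(✓)  11101(✓)  11110(✓)  11111(✓)
size-2^1 implicants → -0101  -1010(✓)  -1011(✓)  -1110(✓)  0-110  001-0  0010-  01-10(✓)  0101-(✓)  1-011  1-101  11-10(✓)  11-11(✓)  1101-(✓)  111-1  1111-(✓)
size-2^2 implicants → -1-10  -101-  11-1-
Unchecked terms (primes): -0101, -1-10, -101-, 0-110, 001-0, 0010-, 1-011, 1-101, 11-1-, 111-1
Minterm coverage:
  m4 ⊆ 001-0,0010-
  m5 ⊆ -0101,0010-
  m6 ⊆ 0-110,001-0
  m10 ⊆ -1-10,-101-
  m11 ⊆ -101- [E]
  m14 ⊆ -1-10,0-110
  m19 ⊆ 1-011 [E]
  m21 ⊆ -0101,1-101
  m26 ⊆ -1-10,-101-,11-1-
  m27 ⊆ -101-,1-011,11-1-
  m29 ⊆ 1-101,111-1
  m30 ⊆ -1-10,11-1-
  m31 ⊆ 11-1-,111-1
E = {-101-, 1-011}
Petrick residual → -0101, -1-10, 001-0, 111-1
Cover = b'cd'e + bde' + bc'd + a'b'ce' + ac'de + abce  |cover|=6

6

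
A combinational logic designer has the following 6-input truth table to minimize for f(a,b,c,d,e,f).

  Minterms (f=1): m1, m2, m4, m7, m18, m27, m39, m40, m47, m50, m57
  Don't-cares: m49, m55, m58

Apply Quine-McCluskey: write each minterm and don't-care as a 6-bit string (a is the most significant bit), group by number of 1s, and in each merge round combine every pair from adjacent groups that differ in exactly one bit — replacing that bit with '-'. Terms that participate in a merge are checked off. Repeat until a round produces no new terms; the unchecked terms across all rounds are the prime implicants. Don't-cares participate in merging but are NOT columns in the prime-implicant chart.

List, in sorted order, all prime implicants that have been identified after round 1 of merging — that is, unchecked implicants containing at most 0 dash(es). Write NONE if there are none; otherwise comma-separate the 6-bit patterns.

000001, 000100, 011011, 101000

[col 0] 000001, 000010*, 000100, 000111*, 010010*, 011011, 100111*, 101000, 101111*, 110001*, 110010*, 110111*, 111001*, 111010*
[col 1] -00111, -10010, 0-0010, 1-0111, 10-111, 11-001, 11-010
Prime implicants: -00111, -10010, 0-0010, 000001, 000100, 011011, 1-0111, 10-111, 101000, 11-001, 11-010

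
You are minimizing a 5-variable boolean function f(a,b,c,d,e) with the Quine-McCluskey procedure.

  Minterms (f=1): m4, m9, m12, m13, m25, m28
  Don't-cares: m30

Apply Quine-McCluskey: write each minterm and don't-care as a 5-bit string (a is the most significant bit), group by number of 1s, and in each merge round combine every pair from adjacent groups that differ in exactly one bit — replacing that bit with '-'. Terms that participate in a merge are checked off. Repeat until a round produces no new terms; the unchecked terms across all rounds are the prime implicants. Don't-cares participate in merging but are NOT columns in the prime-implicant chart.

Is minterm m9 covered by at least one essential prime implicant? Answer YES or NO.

Round 0: 00100✓ 01001✓ 01100✓ 01101✓ 11001✓ 11100✓ 11110✓
Round 1: -1001 -1100 0-100 01-01 0110- 111-0
PIs = {-1001, -1100, 0-100, 01-01, 0110-, 111-0}
Coverage chart:
  m4: 0-100 ←essential
  m9: -1001,01-01
  m12: -1100,0-100,0110-
  m13: 01-01,0110-
  m25: -1001 ←essential
  m28: -1100,111-0
Essential: -1001, 0-100

YES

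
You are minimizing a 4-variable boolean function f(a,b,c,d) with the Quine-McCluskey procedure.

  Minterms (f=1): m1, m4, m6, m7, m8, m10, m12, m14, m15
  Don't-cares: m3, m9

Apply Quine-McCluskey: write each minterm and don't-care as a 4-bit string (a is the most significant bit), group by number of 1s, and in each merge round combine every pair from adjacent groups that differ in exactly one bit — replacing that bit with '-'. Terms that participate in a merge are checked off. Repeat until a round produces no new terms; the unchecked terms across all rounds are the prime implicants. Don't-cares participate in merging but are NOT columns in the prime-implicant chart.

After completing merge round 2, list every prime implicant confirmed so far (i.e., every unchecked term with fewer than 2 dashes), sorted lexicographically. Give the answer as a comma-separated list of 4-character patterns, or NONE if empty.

-001, 0-11, 00-1, 100-

Round 0: 0001✓ 0011✓ 0100✓ 0110✓ 0111✓ 1000✓ 1001✓ 1010✓ 1100✓ 1110✓ 1111✓
Round 1: -001 -100✓ -110✓ -111✓ 0-11 00-1 01-0✓ 011-✓ 1-00✓ 1-10✓ 10-0✓ 100- 11-0✓ 111-✓
Round 2: -1-0 -11- 1--0
PIs = {-001, -1-0, -11-, 0-11, 00-1, 1--0, 100-}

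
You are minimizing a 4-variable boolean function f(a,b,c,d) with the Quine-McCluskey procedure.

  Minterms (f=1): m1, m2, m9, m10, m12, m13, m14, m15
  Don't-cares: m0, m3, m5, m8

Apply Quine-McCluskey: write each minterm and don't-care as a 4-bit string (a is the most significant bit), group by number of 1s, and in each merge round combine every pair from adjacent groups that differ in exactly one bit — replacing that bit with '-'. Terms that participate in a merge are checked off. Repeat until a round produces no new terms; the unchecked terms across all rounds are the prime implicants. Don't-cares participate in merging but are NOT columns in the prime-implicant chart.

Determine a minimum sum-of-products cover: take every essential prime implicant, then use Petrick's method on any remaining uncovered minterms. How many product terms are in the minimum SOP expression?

3

Round 0: 0000✓ 0001✓ 0010✓ 0011✓ 0101✓ 1000✓ 1001✓ 1010✓ 1100✓ 1101✓ 1110✓ 1111✓
Round 1: -000✓ -001✓ -010✓ -101✓ 0-01✓ 00-0✓ 00-1✓ 000-✓ 001-✓ 1-00✓ 1-01✓ 1-10✓ 10-0✓ 100-✓ 11-0✓ 11-1✓ 110-✓ 111-✓
Round 2: --01 -0-0 -00- 00-- 1--0 1-0- 11--
PIs = {--01, -0-0, -00-, 00--, 1--0, 1-0-, 11--}
Coverage chart:
  m1: --01,-00-,00--
  m2: -0-0,00--
  m9: --01,-00-,1-0-
  m10: -0-0,1--0
  m12: 1--0,1-0-,11--
  m13: --01,1-0-,11--
  m14: 1--0,11--
  m15: 11-- ←essential
Essential: 11--
Petrick residual → --01, -0-0
Min cover (3 terms): c'd + b'd' + ab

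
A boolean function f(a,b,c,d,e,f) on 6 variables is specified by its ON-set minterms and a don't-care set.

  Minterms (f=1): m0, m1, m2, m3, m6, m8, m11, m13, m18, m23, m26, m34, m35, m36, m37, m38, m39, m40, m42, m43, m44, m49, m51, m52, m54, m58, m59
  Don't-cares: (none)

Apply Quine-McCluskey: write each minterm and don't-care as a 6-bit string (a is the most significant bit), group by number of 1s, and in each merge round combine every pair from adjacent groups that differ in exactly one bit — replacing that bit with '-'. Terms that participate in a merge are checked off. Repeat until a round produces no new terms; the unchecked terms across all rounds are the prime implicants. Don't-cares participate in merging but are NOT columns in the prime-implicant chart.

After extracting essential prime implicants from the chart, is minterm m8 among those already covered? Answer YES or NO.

NO

size-2^0 implicants → 000000(✓)  000001(✓)  000010(✓)  000011(✓)  000110(✓)  001000(✓)  001011(✓)  001101  010010(✓)  010111  011010(✓)  100010(✓)  100011(✓)  100100(✓)  100101(✓)  100110(✓)  100111(✓)  101000(✓)  101010(✓)  101011(✓)  101100(✓)  110001(✓)  110011(✓)  110100(✓)  110110(✓)  111010(✓)  111011(✓)
size-2^1 implicants → -00010(✓)  -00011(✓)  -00110(✓)  -01000  -01011(✓)  -11010  0-0010  00-000  00-011(✓)  000-10(✓)  0000-0(✓)  0000-1(✓)  00000-(✓)  00001-(✓)  01-010  1-0011(✓)  1-0100(✓)  1-0110(✓)  1-1010(✓)  1-1011(✓)  10-010(✓)  10-011(✓)  10-100  100-10(✓)  100-11(✓)  10001-(✓)  1001-0(✓)  1001-1(✓)  10010-(✓)  10011-(✓)  101-00  1010-0  10101-(✓)  11-011(✓)  1100-1  1101-0(✓)  11101-(✓)
size-2^2 implicants → -0-011  -00-10  -0001-  0000--  1--011  1-01-0  1-101-  10-01-  100-1-  1001--
Unchecked terms (primes): -0-011, -00-10, -0001-, -01000, -11010, 0-0010, 00-000, 0000--, 001101, 01-010, 010111, 1--011, 1-01-0, 1-101-, 10-01-, 10-100, 100-1-, 1001--, 101-00, 1010-0, 1100-1
Minterm coverage:
  m0 ⊆ 00-000,0000--
  m1 ⊆ 0000-- [E]
  m2 ⊆ -00-10,-0001-,0-0010,0000--
  m3 ⊆ -0-011,-0001-,0000--
  m6 ⊆ -00-10 [E]
  m8 ⊆ -01000,00-000
  m11 ⊆ -0-011 [E]
  m13 ⊆ 001101 [E]
  m18 ⊆ 0-0010,01-010
  m23 ⊆ 010111 [E]
  m26 ⊆ -11010,01-010
  m34 ⊆ -00-10,-0001-,10-01-,100-1-
  m35 ⊆ -0-011,-0001-,1--011,10-01-,100-1-
  m36 ⊆ 1-01-0,10-100,1001--
  m37 ⊆ 1001-- [E]
  m38 ⊆ -00-10,1-01-0,100-1-,1001--
  m39 ⊆ 100-1-,1001--
  m40 ⊆ -01000,101-00,1010-0
  m42 ⊆ 1-101-,10-01-,1010-0
  m43 ⊆ -0-011,1--011,1-101-,10-01-
  m44 ⊆ 10-100,101-00
  m49 ⊆ 1100-1 [E]
  m51 ⊆ 1--011,1100-1
  m52 ⊆ 1-01-0 [E]
  m54 ⊆ 1-01-0 [E]
  m58 ⊆ -11010,1-101-
  m59 ⊆ 1--011,1-101-
E = {-0-011, -00-10, 0000--, 001101, 010111, 1-01-0, 1001--, 1100-1}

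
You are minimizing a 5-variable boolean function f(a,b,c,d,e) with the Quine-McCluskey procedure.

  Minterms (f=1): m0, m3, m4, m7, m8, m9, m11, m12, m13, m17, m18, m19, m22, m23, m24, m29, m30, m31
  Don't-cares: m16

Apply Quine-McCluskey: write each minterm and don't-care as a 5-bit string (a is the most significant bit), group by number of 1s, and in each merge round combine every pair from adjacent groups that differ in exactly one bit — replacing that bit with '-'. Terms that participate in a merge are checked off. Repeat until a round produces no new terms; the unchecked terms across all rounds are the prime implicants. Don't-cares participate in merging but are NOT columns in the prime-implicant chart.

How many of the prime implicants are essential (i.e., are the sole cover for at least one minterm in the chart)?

5

[col 0] 00000*, 00011*, 00100*, 00111*, 01000*, 01001*, 01011*, 01100*, 01101*, 10000*, 10001*, 10010*, 10011*, 10110*, 10111*, 11000*, 11101*, 11110*, 11111*
[col 1] -0000*, -0011*, -0111*, -1000*, -1101, 0-000*, 0-011, 0-100*, 00-00*, 00-11*, 01-00*, 01-01*, 010-1, 0100-*, 0110-*, 1-000*, 1-110*, 1-111*, 10-10*, 10-11*, 100-0*, 100-1*, 1000-*, 1001-*, 1011-*, 111-1, 1111-*
[col 2] --000, -0-11, 0--00, 01-0-, 1-11-, 10-1-, 100--
Prime implicants: --000, -0-11, -1101, 0--00, 0-011, 01-0-, 010-1, 1-11-, 10-1-, 100--, 111-1
PI chart (minterm → PIs covering it):
  0 | --000,0--00
  3 | -0-11,0-011
  4 | 0--00  (sole → essential)
  7 | -0-11  (sole → essential)
  8 | --000,0--00,01-0-
  9 | 01-0-,010-1
  11 | 0-011,010-1
  12 | 0--00,01-0-
  13 | -1101,01-0-
  17 | 100--  (sole → essential)
  18 | 10-1-,100--
  19 | -0-11,10-1-,100--
  22 | 1-11-,10-1-
  23 | -0-11,1-11-,10-1-
  24 | --000  (sole → essential)
  29 | -1101,111-1
  30 | 1-11-  (sole → essential)
  31 | 1-11-,111-1
Essential prime implicants: --000, -0-11, 0--00, 1-11-, 100--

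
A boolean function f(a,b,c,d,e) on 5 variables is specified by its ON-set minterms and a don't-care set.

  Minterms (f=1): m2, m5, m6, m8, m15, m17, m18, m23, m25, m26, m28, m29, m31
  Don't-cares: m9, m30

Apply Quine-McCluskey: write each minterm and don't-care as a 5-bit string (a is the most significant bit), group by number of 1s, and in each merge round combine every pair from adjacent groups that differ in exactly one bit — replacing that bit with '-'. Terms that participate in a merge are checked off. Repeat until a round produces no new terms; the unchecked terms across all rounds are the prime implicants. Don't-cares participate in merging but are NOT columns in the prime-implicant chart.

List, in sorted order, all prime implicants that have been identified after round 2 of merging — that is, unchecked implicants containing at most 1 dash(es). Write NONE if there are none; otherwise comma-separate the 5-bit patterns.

size-2^0 implicants → 00010(✓)  00101  00110(✓)  01000(✓)  01001(✓)  01111(✓)  10001(✓)  10010(✓)  10111(✓)  11001(✓)  11010(✓)  11100(✓)  11101(✓)  11110(✓)  11111(✓)
size-2^1 implicants → -0010  -1001  -1111  00-10  0100-  1-001  1-010  1-111  11-01  11-10  111-0(✓)  111-1(✓)  1110-(✓)  1111-(✓)
size-2^2 implicants → 111--
Unchecked terms (primes): -0010, -1001, -1111, 00-10, 00101, 0100-, 1-001, 1-010, 1-111, 11-01, 11-10, 111--

-0010, -1001, -1111, 00-10, 00101, 0100-, 1-001, 1-010, 1-111, 11-01, 11-10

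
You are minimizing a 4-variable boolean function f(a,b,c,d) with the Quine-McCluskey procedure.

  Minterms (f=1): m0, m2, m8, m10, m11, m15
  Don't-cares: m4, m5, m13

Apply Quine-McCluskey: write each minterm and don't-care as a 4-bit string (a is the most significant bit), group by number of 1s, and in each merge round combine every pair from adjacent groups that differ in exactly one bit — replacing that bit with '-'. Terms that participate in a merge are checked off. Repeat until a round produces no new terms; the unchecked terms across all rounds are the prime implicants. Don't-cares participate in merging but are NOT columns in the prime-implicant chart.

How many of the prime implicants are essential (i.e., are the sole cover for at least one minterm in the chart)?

1

[col 0] 0000*, 0010*, 0100*, 0101*, 1000*, 1010*, 1011*, 1101*, 1111*
[col 1] -000*, -010*, -101, 0-00, 00-0*, 010-, 1-11, 10-0*, 101-, 11-1
[col 2] -0-0
Prime implicants: -0-0, -101, 0-00, 010-, 1-11, 101-, 11-1
PI chart (minterm → PIs covering it):
  0 | -0-0,0-00
  2 | -0-0  (sole → essential)
  8 | -0-0  (sole → essential)
  10 | -0-0,101-
  11 | 1-11,101-
  15 | 1-11,11-1
Essential prime implicants: -0-0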